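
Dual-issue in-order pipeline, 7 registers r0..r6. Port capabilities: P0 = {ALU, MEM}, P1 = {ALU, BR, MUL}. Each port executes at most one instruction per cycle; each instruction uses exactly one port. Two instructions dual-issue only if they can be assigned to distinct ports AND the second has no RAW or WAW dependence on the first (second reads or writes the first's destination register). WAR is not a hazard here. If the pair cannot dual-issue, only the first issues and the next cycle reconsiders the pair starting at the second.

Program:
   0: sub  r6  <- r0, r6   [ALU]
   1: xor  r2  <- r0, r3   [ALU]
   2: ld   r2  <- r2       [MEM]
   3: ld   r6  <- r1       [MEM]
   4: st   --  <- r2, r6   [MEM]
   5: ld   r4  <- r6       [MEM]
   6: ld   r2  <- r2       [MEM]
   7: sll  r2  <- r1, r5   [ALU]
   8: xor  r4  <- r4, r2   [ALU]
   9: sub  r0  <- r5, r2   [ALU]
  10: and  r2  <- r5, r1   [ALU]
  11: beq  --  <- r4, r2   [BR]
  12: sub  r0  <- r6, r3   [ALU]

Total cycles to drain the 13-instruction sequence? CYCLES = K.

CYCLES = 10

c0: i0+i1 sub+xor  pair
c1: i2 ld  no-port MEM/MEM
c2: i3 ld  no-port MEM/MEM
c3: i4 st  no-port MEM/MEM
c4: i5 ld  no-port MEM/MEM
c5: i6 ld  WAW r2
c6: i7 sll  RAW r2
c7: i8+i9 xor+sub  pair
c8: i10 and  RAW r2
c9: i11+i12 beq+sub  pair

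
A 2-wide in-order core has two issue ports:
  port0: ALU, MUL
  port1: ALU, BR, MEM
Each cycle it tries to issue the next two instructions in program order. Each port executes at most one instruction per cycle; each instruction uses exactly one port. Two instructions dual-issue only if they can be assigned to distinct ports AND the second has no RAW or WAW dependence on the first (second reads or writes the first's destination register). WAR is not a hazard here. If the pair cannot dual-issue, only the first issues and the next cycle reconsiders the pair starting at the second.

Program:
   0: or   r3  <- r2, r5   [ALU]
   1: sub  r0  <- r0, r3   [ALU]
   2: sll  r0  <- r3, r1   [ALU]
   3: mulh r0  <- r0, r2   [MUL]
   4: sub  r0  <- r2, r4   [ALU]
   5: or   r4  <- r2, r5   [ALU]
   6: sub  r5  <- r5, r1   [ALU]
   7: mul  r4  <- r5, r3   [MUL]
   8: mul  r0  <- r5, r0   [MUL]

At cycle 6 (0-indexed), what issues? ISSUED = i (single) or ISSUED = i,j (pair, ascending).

ISSUED = 7

0. or @i0  | RAW r3
1. sub @i1  | WAW r0
2. sll @i2  | RAW+WAW r0
3. mulh @i3  | WAW r0
4. sub or @i4&i5  | 2-wide
5. sub @i6  | RAW r5
6. mul @i7  | no-port MUL/MUL
7. mul @i8  | tail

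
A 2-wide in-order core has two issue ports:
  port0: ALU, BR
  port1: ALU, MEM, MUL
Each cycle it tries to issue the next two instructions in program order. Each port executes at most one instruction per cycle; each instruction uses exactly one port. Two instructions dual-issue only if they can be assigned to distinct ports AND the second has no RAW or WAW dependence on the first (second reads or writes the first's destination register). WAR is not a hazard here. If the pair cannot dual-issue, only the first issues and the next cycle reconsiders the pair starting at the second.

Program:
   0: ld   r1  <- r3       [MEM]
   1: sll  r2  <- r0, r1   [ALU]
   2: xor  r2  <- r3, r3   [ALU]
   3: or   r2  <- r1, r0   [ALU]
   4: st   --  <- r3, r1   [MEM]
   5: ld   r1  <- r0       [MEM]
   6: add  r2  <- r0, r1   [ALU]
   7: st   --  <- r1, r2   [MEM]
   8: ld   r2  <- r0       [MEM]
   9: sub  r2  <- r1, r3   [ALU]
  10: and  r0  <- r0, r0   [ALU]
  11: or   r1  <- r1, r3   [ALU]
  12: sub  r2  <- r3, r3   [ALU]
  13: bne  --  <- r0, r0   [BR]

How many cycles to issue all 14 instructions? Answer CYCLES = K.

#0 head=0: ld i0 RAW r1
#1 head=1: sll i1 WAW r2
#2 head=2: xor i2 WAW r2
#3 head=3: or;st i3+i4 dual
#4 head=5: ld i5 RAW r1
#5 head=6: add i6 RAW r2
#6 head=7: st i7 no-port MEM/MEM
#7 head=8: ld i8 WAW r2
#8 head=9: sub;and i9+i10 dual
#9 head=11: or;sub i11+i12 dual
#10 head=13: bne i13 tail

CYCLES = 11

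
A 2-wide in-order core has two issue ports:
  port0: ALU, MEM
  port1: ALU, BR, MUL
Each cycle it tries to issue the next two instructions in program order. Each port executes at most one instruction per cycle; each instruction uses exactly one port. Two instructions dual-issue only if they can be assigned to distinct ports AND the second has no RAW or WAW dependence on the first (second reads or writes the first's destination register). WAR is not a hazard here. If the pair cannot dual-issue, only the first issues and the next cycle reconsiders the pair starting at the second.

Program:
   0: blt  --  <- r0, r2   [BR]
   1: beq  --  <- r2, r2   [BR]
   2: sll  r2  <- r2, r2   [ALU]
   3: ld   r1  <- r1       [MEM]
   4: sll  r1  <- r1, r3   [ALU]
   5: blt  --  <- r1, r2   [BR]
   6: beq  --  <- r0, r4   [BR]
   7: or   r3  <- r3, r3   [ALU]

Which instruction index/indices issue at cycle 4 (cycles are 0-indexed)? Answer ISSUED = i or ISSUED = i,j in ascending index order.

ISSUED = 5

t=0 i0:blt ; no-port BR/BR
t=1 i1/i2:beq/sll ; 2-wide
t=2 i3:ld ; RAW+WAW r1
t=3 i4:sll ; RAW r1
t=4 i5:blt ; no-port BR/BR
t=5 i6/i7:beq/or ; 2-wide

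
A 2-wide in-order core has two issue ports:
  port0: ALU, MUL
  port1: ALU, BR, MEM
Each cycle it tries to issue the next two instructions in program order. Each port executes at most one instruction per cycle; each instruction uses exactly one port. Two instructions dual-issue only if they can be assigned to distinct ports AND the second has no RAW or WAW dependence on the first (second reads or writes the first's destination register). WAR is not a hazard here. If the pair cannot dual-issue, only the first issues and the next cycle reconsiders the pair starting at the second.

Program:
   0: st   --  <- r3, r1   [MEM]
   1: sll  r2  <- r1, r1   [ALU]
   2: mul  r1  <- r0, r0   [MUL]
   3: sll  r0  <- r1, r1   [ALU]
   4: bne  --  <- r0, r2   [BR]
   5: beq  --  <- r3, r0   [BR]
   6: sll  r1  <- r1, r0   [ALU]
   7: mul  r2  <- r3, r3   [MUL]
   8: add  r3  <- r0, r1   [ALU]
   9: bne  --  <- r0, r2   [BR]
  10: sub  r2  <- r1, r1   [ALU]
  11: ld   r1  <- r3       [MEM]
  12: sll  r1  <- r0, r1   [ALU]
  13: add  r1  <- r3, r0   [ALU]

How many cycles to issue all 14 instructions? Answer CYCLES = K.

c0: i0/i1 st+sll  2-wide
c1: i2 mul  RAW r1
c2: i3 sll  RAW r0
c3: i4 bne  no-port BR/BR
c4: i5/i6 beq+sll  2-wide
c5: i7/i8 mul+add  2-wide
c6: i9/i10 bne+sub  2-wide
c7: i11 ld  RAW+WAW r1
c8: i12 sll  WAW r1
c9: i13 add  tail

CYCLES = 10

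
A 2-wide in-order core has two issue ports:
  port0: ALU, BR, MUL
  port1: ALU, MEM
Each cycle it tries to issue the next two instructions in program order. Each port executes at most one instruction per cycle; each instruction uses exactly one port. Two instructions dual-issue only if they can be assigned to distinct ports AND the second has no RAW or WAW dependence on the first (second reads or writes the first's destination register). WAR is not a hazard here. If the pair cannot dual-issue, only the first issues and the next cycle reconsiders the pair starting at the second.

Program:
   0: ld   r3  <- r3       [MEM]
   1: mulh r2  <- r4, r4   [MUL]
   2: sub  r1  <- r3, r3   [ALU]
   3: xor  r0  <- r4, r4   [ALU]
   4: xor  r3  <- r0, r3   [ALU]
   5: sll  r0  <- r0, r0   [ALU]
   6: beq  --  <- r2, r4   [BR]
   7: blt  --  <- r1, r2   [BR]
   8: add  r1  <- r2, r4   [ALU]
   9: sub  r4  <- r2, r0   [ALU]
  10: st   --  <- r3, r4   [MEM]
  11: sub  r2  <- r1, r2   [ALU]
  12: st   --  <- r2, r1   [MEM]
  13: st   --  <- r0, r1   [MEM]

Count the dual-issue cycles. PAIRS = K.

  cy0 -> i0/i1 (ld.MEM/mulh.MUL) dual
  cy1 -> i2/i3 (sub.ALU/xor.ALU) dual
  cy2 -> i4/i5 (xor.ALU/sll.ALU) dual
  cy3 -> i6 (beq.BR) no-port BR/BR
  cy4 -> i7/i8 (blt.BR/add.ALU) dual
  cy5 -> i9 (sub.ALU) RAW r4
  cy6 -> i10/i11 (st.MEM/sub.ALU) dual
  cy7 -> i12 (st.MEM) no-port MEM/MEM
  cy8 -> i13 (st.MEM) tail

PAIRS = 5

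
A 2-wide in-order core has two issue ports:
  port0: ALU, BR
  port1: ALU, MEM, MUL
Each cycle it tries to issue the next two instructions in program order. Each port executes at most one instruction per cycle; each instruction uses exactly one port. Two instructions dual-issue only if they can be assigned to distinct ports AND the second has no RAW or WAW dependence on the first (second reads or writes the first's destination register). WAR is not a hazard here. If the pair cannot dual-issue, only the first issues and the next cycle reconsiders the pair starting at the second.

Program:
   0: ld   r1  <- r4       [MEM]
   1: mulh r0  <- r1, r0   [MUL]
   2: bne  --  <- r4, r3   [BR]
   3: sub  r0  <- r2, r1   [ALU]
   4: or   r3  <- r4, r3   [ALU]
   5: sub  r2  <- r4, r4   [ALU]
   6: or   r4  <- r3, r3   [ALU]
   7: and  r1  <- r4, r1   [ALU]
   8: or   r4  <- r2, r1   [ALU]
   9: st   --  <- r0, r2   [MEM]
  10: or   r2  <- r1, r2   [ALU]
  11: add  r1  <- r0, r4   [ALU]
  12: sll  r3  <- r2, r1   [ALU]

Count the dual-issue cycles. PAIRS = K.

c0: i0 ld  no-port MEM/MUL
c1: i1/i2 mulh+bne  pair
c2: i3/i4 sub+or  pair
c3: i5/i6 sub+or  pair
c4: i7 and  RAW r1
c5: i8/i9 or+st  pair
c6: i10/i11 or+add  pair
c7: i12 sll  tail

PAIRS = 5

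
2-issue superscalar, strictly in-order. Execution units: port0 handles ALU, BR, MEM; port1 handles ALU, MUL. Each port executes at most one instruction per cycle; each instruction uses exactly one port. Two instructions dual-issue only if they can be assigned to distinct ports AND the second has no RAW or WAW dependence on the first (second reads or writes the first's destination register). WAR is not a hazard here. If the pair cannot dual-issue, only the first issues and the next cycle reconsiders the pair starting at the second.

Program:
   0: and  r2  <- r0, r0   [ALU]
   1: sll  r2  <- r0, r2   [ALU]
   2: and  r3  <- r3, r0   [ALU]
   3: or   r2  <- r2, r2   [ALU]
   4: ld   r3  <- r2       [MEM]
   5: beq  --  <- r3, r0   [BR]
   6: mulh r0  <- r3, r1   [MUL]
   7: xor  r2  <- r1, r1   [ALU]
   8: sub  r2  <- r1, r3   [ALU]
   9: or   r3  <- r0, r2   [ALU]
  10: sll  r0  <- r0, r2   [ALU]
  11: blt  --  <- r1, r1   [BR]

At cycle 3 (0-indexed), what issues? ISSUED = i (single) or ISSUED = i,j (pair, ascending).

ISSUED = 4

t=0 i0:and.ALU ; RAW+WAW r2
t=1 i1+i2:sll.ALU;and.ALU ; pair
t=2 i3:or.ALU ; RAW r2
t=3 i4:ld.MEM ; no-port MEM/BR
t=4 i5+i6:beq.BR;mulh.MUL ; pair
t=5 i7:xor.ALU ; WAW r2
t=6 i8:sub.ALU ; RAW r2
t=7 i9+i10:or.ALU;sll.ALU ; pair
t=8 i11:blt.BR ; tail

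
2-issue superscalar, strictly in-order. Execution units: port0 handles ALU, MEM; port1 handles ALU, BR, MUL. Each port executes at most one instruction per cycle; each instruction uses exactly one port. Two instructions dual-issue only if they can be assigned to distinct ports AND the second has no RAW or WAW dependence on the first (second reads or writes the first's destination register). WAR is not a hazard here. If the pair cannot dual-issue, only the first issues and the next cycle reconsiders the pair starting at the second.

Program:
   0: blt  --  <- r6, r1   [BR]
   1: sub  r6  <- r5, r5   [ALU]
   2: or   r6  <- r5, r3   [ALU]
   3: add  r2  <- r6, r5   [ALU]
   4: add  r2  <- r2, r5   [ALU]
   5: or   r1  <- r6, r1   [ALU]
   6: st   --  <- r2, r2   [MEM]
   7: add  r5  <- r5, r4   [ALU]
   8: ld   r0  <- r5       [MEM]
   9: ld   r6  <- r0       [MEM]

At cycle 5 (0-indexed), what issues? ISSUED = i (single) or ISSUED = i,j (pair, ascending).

ISSUED = 8

0. blt;sub @i0+i1  | dual
1. or @i2  | RAW r6
2. add @i3  | RAW+WAW r2
3. add;or @i4+i5  | dual
4. st;add @i6+i7  | dual
5. ld @i8  | no-port MEM/MEM
6. ld @i9  | tail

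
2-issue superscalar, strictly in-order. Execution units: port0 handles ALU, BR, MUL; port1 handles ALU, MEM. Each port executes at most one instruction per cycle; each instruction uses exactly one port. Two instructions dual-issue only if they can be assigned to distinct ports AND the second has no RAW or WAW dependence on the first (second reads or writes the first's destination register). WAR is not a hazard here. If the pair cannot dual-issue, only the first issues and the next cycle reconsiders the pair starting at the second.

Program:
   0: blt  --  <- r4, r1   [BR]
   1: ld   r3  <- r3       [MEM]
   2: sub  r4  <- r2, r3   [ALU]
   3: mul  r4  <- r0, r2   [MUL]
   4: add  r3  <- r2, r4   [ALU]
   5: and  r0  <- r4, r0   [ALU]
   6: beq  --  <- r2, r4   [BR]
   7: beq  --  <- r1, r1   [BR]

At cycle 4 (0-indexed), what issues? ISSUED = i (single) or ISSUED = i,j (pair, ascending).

ISSUED = 6

t=0 i0&i1:blt;ld ; dual
t=1 i2:sub ; WAW r4
t=2 i3:mul ; RAW r4
t=3 i4&i5:add;and ; dual
t=4 i6:beq ; no-port BR/BR
t=5 i7:beq ; tail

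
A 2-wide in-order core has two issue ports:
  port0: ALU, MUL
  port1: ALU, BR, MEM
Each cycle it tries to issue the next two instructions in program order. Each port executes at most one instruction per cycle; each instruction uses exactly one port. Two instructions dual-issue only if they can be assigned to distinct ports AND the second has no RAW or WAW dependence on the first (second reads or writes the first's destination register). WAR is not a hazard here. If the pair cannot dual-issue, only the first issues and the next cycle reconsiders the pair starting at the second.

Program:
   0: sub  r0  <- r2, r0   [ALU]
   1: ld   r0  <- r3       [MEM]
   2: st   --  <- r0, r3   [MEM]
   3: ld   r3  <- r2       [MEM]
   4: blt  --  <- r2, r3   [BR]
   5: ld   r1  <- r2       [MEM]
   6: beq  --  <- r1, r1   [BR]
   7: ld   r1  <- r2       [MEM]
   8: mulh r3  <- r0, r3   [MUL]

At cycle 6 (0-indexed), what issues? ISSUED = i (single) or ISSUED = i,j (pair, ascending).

#0 head=0: sub i0 WAW r0
#1 head=1: ld i1 no-port MEM/MEM
#2 head=2: st i2 no-port MEM/MEM
#3 head=3: ld i3 no-port MEM/BR
#4 head=4: blt i4 no-port BR/MEM
#5 head=5: ld i5 no-port MEM/BR
#6 head=6: beq i6 no-port BR/MEM
#7 head=7: ld mulh i7+i8 2-wide

ISSUED = 6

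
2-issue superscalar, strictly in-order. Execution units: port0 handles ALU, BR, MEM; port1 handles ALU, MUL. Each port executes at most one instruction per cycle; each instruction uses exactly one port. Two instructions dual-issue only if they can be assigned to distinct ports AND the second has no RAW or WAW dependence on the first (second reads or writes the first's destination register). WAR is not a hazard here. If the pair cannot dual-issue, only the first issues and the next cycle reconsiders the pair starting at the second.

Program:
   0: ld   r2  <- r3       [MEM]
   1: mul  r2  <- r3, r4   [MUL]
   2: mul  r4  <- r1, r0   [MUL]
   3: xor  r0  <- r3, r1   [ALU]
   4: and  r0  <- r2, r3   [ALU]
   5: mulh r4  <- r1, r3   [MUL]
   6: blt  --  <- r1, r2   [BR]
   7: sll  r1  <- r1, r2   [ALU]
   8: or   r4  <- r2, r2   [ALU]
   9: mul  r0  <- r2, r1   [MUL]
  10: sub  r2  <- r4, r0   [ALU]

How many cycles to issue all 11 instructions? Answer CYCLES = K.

CYCLES = 7

t=0 i0:ld.MEM ; WAW r2
t=1 i1:mul.MUL ; no-port MUL/MUL
t=2 i2/i3:mul.MUL+xor.ALU ; 2-wide
t=3 i4/i5:and.ALU+mulh.MUL ; 2-wide
t=4 i6/i7:blt.BR+sll.ALU ; 2-wide
t=5 i8/i9:or.ALU+mul.MUL ; 2-wide
t=6 i10:sub.ALU ; tail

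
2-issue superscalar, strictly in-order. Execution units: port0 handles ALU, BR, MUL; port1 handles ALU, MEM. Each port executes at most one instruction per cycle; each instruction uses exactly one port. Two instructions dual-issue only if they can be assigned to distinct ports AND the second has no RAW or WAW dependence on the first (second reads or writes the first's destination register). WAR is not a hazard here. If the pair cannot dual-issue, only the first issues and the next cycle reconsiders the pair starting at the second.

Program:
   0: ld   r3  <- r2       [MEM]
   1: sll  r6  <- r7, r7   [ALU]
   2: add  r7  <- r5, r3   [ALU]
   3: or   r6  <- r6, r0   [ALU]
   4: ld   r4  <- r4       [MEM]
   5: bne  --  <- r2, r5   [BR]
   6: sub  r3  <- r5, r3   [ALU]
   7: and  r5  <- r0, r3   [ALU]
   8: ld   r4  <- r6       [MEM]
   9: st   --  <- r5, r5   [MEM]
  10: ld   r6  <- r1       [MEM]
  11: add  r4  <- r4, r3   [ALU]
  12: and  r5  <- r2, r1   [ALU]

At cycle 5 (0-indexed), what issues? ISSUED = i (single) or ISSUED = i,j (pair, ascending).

ISSUED = 9

c0: i0&i1 ld;sll  dual
c1: i2&i3 add;or  dual
c2: i4&i5 ld;bne  dual
c3: i6 sub  RAW r3
c4: i7&i8 and;ld  dual
c5: i9 st  no-port MEM/MEM
c6: i10&i11 ld;add  dual
c7: i12 and  tail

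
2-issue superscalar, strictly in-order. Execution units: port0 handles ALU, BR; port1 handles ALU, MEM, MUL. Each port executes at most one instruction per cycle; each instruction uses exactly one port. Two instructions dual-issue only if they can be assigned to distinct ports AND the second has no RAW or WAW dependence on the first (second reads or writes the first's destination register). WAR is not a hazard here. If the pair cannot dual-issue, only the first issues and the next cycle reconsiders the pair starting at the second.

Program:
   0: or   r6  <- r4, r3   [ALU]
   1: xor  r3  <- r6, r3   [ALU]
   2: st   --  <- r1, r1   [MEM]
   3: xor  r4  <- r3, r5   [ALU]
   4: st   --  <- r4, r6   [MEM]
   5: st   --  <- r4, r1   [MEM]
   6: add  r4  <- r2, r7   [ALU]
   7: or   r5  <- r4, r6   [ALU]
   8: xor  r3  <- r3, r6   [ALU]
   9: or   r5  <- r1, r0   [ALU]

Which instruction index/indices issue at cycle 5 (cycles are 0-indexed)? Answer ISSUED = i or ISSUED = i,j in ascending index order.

  cy0 -> i0 (or) RAW r6
  cy1 -> i1&i2 (xor st) 2-wide
  cy2 -> i3 (xor) RAW r4
  cy3 -> i4 (st) no-port MEM/MEM
  cy4 -> i5&i6 (st add) 2-wide
  cy5 -> i7&i8 (or xor) 2-wide
  cy6 -> i9 (or) tail

ISSUED = 7,8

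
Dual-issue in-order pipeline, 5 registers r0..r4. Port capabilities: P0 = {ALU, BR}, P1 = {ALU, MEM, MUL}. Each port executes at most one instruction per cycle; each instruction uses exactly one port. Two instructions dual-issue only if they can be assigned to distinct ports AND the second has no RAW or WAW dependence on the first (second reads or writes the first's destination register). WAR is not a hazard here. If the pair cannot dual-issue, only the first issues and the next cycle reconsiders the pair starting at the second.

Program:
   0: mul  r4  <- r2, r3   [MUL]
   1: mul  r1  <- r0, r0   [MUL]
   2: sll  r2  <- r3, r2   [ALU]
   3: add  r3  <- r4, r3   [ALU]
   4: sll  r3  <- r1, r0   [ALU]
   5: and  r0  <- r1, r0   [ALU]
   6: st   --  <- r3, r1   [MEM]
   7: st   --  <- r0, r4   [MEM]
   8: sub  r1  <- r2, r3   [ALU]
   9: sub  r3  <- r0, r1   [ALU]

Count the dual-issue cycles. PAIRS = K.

#0 head=0: mul i0 no-port MUL/MUL
#1 head=1: mul sll i1,i2 dual
#2 head=3: add i3 WAW r3
#3 head=4: sll and i4,i5 dual
#4 head=6: st i6 no-port MEM/MEM
#5 head=7: st sub i7,i8 dual
#6 head=9: sub i9 tail

PAIRS = 3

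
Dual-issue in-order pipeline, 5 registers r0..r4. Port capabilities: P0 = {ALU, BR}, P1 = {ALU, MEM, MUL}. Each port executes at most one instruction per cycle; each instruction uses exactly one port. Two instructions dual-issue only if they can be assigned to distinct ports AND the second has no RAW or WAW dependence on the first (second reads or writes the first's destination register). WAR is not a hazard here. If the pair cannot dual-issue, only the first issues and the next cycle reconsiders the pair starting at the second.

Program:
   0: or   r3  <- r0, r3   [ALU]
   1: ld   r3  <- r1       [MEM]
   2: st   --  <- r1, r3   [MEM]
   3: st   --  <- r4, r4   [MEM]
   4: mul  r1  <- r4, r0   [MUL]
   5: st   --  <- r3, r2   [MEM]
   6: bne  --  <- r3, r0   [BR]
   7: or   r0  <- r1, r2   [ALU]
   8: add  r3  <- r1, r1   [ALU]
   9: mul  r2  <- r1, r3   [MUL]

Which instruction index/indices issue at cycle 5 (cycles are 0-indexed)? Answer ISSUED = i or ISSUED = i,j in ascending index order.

t=0 i0:or ; WAW r3
t=1 i1:ld ; no-port MEM/MEM
t=2 i2:st ; no-port MEM/MEM
t=3 i3:st ; no-port MEM/MUL
t=4 i4:mul ; no-port MUL/MEM
t=5 i5,i6:st;bne ; 2-wide
t=6 i7,i8:or;add ; 2-wide
t=7 i9:mul ; tail

ISSUED = 5,6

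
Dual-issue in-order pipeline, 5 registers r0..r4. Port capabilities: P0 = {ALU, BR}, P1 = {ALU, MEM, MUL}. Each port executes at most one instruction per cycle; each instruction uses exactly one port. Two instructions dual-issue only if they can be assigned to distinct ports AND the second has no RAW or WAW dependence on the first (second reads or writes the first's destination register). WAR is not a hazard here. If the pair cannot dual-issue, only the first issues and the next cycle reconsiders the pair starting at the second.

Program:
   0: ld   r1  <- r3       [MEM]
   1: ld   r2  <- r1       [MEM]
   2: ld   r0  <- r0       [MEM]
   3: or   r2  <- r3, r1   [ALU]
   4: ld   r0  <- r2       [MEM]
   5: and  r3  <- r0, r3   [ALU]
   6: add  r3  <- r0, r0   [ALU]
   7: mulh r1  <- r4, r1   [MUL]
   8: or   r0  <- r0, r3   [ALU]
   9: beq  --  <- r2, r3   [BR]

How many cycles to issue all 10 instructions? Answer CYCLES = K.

0. ld @i0  | no-port MEM/MEM
1. ld @i1  | no-port MEM/MEM
2. ld or @i2,i3  | pair
3. ld @i4  | RAW r0
4. and @i5  | WAW r3
5. add mulh @i6,i7  | pair
6. or beq @i8,i9  | pair

CYCLES = 7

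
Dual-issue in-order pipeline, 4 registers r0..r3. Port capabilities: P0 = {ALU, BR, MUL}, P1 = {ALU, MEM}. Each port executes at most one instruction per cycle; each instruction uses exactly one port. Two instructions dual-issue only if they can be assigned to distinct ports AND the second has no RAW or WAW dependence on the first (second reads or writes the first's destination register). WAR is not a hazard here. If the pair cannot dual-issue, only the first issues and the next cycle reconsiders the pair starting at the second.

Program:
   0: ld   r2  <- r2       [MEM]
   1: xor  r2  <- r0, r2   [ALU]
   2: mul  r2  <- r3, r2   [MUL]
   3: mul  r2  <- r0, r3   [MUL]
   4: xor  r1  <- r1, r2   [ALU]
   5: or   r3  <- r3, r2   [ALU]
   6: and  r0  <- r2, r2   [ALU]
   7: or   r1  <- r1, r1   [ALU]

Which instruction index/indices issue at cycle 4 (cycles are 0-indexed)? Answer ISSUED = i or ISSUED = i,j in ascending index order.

ISSUED = 4,5

#0 head=0: ld.MEM i0 RAW+WAW r2
#1 head=1: xor.ALU i1 RAW+WAW r2
#2 head=2: mul.MUL i2 no-port MUL/MUL
#3 head=3: mul.MUL i3 RAW r2
#4 head=4: xor.ALU/or.ALU i4+i5 pair
#5 head=6: and.ALU/or.ALU i6+i7 pair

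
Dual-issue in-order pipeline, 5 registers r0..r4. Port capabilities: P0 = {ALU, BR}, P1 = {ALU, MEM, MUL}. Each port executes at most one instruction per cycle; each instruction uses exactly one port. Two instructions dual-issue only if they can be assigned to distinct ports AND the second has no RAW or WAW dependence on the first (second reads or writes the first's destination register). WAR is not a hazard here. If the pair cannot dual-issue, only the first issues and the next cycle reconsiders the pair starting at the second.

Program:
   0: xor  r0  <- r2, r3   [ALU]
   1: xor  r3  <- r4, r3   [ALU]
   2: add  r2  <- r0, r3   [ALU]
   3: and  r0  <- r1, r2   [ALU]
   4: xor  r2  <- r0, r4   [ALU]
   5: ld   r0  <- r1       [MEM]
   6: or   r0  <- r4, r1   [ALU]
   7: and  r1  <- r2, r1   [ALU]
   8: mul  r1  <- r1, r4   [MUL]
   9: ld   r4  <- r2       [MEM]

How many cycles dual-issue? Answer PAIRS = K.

c0: i0+i1 xor/xor  dual
c1: i2 add  RAW r2
c2: i3 and  RAW r0
c3: i4+i5 xor/ld  dual
c4: i6+i7 or/and  dual
c5: i8 mul  no-port MUL/MEM
c6: i9 ld  tail

PAIRS = 3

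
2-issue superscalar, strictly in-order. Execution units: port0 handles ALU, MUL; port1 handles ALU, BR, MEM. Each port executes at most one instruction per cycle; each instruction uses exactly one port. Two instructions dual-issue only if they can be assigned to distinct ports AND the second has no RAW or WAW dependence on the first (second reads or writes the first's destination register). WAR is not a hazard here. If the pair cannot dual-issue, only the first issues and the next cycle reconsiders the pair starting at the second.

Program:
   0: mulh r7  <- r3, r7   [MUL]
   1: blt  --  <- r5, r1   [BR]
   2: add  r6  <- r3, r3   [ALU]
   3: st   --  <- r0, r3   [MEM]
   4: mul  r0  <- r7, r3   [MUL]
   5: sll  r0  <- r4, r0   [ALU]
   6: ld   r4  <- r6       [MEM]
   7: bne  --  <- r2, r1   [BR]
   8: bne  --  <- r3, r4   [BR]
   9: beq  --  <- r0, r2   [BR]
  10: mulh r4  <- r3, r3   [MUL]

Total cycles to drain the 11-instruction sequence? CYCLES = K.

CYCLES = 7

0. mulh.MUL+blt.BR @i0,i1  | dual
1. add.ALU+st.MEM @i2,i3  | dual
2. mul.MUL @i4  | RAW+WAW r0
3. sll.ALU+ld.MEM @i5,i6  | dual
4. bne.BR @i7  | no-port BR/BR
5. bne.BR @i8  | no-port BR/BR
6. beq.BR+mulh.MUL @i9,i10  | dual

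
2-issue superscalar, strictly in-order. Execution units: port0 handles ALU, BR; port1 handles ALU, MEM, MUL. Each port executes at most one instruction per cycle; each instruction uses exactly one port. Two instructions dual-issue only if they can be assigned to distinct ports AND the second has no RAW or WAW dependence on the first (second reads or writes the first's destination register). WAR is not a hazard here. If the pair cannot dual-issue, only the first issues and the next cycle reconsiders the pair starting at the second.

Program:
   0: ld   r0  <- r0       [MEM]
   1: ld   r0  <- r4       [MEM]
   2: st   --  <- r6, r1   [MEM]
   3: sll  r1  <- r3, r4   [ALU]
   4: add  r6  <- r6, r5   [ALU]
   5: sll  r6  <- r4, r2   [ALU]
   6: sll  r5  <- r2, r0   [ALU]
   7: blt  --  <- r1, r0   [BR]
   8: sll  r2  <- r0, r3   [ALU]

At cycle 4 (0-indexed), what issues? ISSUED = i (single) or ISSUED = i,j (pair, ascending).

ISSUED = 5,6

[0] i0  ld  -- no-port MEM/MEM
[1] i1  ld  -- no-port MEM/MEM
[2] i2,i3  st;sll  -- 2-wide
[3] i4  add  -- WAW r6
[4] i5,i6  sll;sll  -- 2-wide
[5] i7,i8  blt;sll  -- 2-wide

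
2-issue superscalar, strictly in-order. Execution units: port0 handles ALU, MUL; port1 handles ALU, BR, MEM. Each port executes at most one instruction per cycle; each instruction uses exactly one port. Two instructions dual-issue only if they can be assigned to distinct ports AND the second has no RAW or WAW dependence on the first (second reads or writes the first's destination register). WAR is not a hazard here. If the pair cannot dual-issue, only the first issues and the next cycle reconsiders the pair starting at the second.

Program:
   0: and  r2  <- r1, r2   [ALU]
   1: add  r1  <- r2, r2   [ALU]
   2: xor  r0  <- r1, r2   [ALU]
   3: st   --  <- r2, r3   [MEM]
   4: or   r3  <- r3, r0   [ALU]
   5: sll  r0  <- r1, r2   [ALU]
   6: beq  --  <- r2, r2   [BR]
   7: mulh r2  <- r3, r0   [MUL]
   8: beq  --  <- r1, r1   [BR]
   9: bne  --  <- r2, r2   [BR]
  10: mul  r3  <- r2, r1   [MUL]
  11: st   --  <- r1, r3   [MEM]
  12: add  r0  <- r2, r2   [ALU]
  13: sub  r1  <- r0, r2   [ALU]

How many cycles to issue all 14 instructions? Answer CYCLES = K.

0. and.ALU @i0  | RAW r2
1. add.ALU @i1  | RAW r1
2. xor.ALU/st.MEM @i2/i3  | pair
3. or.ALU/sll.ALU @i4/i5  | pair
4. beq.BR/mulh.MUL @i6/i7  | pair
5. beq.BR @i8  | no-port BR/BR
6. bne.BR/mul.MUL @i9/i10  | pair
7. st.MEM/add.ALU @i11/i12  | pair
8. sub.ALU @i13  | tail

CYCLES = 9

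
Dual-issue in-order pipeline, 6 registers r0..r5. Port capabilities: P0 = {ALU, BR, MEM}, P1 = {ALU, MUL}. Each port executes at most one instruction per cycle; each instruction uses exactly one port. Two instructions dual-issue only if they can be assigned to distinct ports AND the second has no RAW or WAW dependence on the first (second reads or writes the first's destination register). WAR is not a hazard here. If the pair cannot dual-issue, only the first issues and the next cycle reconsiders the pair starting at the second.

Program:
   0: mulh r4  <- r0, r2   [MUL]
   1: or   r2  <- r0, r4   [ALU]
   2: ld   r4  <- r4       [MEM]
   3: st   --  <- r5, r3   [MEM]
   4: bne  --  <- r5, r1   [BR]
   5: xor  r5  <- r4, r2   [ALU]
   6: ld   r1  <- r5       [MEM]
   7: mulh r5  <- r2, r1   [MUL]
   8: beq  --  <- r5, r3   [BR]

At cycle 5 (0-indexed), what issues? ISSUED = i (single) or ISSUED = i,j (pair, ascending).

ISSUED = 7

[0] i0  mulh.MUL  -- RAW r4
[1] i1,i2  or.ALU;ld.MEM  -- dual
[2] i3  st.MEM  -- no-port MEM/BR
[3] i4,i5  bne.BR;xor.ALU  -- dual
[4] i6  ld.MEM  -- RAW r1
[5] i7  mulh.MUL  -- RAW r5
[6] i8  beq.BR  -- tail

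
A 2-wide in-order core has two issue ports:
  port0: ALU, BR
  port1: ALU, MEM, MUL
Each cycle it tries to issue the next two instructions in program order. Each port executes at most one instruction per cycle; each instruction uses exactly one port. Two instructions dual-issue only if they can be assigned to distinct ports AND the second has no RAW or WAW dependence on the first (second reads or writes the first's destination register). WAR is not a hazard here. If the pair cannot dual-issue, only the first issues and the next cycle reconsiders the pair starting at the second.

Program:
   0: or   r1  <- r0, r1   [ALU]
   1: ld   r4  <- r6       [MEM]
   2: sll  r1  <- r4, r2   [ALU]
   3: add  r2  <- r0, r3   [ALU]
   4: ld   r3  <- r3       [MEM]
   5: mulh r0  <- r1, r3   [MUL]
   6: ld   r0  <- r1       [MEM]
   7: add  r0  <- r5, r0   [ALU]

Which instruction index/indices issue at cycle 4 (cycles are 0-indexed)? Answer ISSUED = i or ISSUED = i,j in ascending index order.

ISSUED = 6

[0] i0,i1  or ld  -- pair
[1] i2,i3  sll add  -- pair
[2] i4  ld  -- no-port MEM/MUL
[3] i5  mulh  -- no-port MUL/MEM
[4] i6  ld  -- RAW+WAW r0
[5] i7  add  -- tail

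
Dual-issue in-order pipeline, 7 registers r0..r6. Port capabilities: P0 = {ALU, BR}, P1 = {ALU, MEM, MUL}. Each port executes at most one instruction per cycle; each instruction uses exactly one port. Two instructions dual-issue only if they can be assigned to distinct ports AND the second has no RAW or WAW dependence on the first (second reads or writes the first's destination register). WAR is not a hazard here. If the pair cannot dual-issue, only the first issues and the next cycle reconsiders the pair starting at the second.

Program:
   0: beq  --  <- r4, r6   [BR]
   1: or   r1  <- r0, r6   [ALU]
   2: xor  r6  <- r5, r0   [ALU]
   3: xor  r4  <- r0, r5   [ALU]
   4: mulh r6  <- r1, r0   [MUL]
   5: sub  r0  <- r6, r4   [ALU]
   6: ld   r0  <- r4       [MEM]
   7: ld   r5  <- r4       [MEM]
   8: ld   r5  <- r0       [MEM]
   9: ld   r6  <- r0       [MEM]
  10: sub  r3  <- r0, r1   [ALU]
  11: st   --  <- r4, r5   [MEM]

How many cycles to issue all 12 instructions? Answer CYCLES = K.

t=0 i0+i1:beq or ; 2-wide
t=1 i2+i3:xor xor ; 2-wide
t=2 i4:mulh ; RAW r6
t=3 i5:sub ; WAW r0
t=4 i6:ld ; no-port MEM/MEM
t=5 i7:ld ; no-port MEM/MEM
t=6 i8:ld ; no-port MEM/MEM
t=7 i9+i10:ld sub ; 2-wide
t=8 i11:st ; tail

CYCLES = 9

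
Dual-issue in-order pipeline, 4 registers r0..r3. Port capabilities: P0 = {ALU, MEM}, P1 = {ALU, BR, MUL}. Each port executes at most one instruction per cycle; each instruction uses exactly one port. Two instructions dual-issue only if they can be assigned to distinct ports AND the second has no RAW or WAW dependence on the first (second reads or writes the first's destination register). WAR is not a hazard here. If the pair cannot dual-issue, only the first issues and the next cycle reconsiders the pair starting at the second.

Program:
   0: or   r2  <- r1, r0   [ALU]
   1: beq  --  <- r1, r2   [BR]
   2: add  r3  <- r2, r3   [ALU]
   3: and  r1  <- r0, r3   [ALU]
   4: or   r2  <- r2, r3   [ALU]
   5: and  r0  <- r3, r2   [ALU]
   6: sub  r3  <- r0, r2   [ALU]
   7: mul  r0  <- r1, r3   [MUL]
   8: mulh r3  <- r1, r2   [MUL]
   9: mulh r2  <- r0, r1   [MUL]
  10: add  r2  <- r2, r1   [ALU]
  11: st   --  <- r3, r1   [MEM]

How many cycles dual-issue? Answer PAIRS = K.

t=0 i0:or ; RAW r2
t=1 i1,i2:beq+add ; dual
t=2 i3,i4:and+or ; dual
t=3 i5:and ; RAW r0
t=4 i6:sub ; RAW r3
t=5 i7:mul ; no-port MUL/MUL
t=6 i8:mulh ; no-port MUL/MUL
t=7 i9:mulh ; RAW+WAW r2
t=8 i10,i11:add+st ; dual

PAIRS = 3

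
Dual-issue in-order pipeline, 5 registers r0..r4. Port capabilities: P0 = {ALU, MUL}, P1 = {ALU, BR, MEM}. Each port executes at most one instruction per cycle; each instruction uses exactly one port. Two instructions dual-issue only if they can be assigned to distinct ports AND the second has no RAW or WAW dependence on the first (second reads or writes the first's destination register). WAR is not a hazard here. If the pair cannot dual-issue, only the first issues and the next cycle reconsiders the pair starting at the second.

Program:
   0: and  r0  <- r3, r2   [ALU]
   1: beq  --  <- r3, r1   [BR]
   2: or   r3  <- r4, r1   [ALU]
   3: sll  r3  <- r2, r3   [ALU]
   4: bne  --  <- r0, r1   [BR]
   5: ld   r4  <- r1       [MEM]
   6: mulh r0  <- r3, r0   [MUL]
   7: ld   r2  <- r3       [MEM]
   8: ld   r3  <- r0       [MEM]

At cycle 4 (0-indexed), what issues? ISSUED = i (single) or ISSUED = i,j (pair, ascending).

ISSUED = 7

t=0 i0/i1:and/beq ; 2-wide
t=1 i2:or ; RAW+WAW r3
t=2 i3/i4:sll/bne ; 2-wide
t=3 i5/i6:ld/mulh ; 2-wide
t=4 i7:ld ; no-port MEM/MEM
t=5 i8:ld ; tail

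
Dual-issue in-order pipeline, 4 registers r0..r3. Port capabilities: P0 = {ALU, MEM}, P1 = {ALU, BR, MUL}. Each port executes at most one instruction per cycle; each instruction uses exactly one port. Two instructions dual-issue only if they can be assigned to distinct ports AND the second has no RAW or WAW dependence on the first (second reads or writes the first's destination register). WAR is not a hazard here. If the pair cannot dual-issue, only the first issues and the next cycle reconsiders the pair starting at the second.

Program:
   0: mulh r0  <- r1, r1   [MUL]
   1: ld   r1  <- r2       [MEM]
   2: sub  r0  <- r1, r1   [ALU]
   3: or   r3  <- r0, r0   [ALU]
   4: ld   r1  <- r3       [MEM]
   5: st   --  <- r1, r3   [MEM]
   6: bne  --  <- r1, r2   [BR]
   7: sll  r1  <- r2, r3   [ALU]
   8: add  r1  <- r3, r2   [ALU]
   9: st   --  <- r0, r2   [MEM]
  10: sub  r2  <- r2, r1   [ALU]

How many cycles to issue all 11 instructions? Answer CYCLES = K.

CYCLES = 8

0. mulh+ld @i0&i1  | dual
1. sub @i2  | RAW r0
2. or @i3  | RAW r3
3. ld @i4  | no-port MEM/MEM
4. st+bne @i5&i6  | dual
5. sll @i7  | WAW r1
6. add+st @i8&i9  | dual
7. sub @i10  | tail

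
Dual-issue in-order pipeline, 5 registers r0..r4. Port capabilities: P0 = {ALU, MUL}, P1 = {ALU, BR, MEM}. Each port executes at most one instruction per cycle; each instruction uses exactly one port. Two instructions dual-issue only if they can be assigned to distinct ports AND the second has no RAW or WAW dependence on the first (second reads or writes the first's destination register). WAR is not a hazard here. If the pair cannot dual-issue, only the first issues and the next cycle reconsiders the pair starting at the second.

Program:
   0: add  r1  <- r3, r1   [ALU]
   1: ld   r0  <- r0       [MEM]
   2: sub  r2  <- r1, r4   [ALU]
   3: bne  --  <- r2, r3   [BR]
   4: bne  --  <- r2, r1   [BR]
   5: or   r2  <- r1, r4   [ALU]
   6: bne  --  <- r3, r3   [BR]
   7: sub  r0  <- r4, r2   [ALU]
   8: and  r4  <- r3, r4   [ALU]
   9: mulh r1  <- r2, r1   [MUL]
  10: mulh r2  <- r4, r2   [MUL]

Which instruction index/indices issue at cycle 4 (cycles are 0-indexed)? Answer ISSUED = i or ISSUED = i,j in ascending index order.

#0 head=0: add.ALU/ld.MEM i0/i1 dual
#1 head=2: sub.ALU i2 RAW r2
#2 head=3: bne.BR i3 no-port BR/BR
#3 head=4: bne.BR/or.ALU i4/i5 dual
#4 head=6: bne.BR/sub.ALU i6/i7 dual
#5 head=8: and.ALU/mulh.MUL i8/i9 dual
#6 head=10: mulh.MUL i10 tail

ISSUED = 6,7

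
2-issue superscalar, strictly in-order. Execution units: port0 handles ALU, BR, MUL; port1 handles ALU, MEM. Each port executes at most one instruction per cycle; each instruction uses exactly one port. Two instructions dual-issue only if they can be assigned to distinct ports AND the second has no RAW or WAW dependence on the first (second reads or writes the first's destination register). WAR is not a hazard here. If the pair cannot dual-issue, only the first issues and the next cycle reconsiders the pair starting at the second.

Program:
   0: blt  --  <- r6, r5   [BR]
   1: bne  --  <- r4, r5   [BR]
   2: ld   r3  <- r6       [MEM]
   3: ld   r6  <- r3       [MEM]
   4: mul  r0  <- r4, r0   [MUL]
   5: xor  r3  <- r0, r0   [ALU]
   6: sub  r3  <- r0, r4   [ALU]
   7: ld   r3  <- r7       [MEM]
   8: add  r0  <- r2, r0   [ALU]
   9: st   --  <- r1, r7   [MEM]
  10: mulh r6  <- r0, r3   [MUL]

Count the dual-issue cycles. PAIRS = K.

PAIRS = 4

  cy0 -> i0 (blt) no-port BR/BR
  cy1 -> i1,i2 (bne/ld) pair
  cy2 -> i3,i4 (ld/mul) pair
  cy3 -> i5 (xor) WAW r3
  cy4 -> i6 (sub) WAW r3
  cy5 -> i7,i8 (ld/add) pair
  cy6 -> i9,i10 (st/mulh) pair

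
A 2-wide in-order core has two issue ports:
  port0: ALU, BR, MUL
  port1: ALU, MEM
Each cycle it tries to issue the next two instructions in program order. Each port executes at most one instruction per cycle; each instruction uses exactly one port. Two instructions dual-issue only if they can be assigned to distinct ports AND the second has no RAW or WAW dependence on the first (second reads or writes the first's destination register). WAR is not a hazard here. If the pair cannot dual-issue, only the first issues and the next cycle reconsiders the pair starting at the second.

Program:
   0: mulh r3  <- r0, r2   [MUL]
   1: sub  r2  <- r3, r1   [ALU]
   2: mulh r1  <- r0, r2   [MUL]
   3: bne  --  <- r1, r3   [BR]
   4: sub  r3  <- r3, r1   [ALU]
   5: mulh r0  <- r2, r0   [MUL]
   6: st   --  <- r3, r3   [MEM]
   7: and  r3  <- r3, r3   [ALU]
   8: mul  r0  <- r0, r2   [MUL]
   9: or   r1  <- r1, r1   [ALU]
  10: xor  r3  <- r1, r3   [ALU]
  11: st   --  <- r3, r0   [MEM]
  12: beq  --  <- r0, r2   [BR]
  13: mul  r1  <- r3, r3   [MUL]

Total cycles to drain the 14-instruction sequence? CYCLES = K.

#0 head=0: mulh i0 RAW r3
#1 head=1: sub i1 RAW r2
#2 head=2: mulh i2 no-port MUL/BR
#3 head=3: bne/sub i3,i4 dual
#4 head=5: mulh/st i5,i6 dual
#5 head=7: and/mul i7,i8 dual
#6 head=9: or i9 RAW r1
#7 head=10: xor i10 RAW r3
#8 head=11: st/beq i11,i12 dual
#9 head=13: mul i13 tail

CYCLES = 10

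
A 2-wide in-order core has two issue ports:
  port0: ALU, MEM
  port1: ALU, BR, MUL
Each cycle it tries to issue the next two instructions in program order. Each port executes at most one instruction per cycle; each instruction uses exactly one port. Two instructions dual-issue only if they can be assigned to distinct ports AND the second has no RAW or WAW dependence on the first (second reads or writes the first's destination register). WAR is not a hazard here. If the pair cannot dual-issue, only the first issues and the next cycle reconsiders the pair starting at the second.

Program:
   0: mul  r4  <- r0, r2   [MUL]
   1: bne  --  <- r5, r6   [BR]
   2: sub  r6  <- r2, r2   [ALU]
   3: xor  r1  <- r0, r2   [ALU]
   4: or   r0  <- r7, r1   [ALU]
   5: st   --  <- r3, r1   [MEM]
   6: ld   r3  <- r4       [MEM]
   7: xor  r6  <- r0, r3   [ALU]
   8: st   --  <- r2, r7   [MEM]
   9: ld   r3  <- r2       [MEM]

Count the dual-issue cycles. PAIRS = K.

t=0 i0:mul ; no-port MUL/BR
t=1 i1,i2:bne+sub ; dual
t=2 i3:xor ; RAW r1
t=3 i4,i5:or+st ; dual
t=4 i6:ld ; RAW r3
t=5 i7,i8:xor+st ; dual
t=6 i9:ld ; tail

PAIRS = 3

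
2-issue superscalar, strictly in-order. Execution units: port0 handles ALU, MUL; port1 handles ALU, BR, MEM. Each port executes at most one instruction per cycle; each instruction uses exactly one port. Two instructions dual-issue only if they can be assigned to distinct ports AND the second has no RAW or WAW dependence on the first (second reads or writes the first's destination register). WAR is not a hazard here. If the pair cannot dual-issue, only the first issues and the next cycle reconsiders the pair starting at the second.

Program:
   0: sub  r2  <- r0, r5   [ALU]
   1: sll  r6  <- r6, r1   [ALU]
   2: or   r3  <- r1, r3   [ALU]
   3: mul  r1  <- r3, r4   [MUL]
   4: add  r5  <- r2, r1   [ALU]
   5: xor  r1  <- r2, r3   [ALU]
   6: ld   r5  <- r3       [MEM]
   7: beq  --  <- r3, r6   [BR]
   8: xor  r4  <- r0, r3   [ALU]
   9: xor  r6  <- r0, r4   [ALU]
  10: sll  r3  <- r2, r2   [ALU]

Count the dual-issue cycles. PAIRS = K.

PAIRS = 4

#0 head=0: sub.ALU/sll.ALU i0+i1 2-wide
#1 head=2: or.ALU i2 RAW r3
#2 head=3: mul.MUL i3 RAW r1
#3 head=4: add.ALU/xor.ALU i4+i5 2-wide
#4 head=6: ld.MEM i6 no-port MEM/BR
#5 head=7: beq.BR/xor.ALU i7+i8 2-wide
#6 head=9: xor.ALU/sll.ALU i9+i10 2-wide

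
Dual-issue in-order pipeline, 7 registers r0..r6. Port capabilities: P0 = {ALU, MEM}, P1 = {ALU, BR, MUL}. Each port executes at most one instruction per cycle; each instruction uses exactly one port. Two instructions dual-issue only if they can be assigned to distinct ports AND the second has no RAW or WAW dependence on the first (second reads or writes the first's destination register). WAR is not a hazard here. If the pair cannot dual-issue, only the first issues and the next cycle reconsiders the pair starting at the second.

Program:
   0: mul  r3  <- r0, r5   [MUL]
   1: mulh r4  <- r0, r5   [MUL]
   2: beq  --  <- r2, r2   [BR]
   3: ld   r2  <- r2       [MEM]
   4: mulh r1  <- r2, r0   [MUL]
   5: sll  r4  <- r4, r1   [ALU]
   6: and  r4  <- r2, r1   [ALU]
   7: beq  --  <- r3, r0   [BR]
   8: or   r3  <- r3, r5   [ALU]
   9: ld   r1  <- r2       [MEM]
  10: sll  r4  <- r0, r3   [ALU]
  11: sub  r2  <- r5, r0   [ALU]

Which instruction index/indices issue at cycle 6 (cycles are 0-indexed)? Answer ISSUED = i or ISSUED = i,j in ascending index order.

#0 head=0: mul i0 no-port MUL/MUL
#1 head=1: mulh i1 no-port MUL/BR
#2 head=2: beq;ld i2,i3 dual
#3 head=4: mulh i4 RAW r1
#4 head=5: sll i5 WAW r4
#5 head=6: and;beq i6,i7 dual
#6 head=8: or;ld i8,i9 dual
#7 head=10: sll;sub i10,i11 dual

ISSUED = 8,9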